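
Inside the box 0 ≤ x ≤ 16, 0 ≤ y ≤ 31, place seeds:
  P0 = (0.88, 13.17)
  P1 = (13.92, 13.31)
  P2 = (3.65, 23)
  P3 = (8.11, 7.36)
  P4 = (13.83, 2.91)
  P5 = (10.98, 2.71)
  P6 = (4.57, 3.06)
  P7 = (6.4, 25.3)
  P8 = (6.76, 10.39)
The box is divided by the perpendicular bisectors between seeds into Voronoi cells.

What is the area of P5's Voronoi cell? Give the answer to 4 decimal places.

1. box [0,16]×[0,31]: [(0, 0) (16, 0) (16, 31) (0, 31)]
2. ⊥bis P5·P0 via (5.93,7.94): [(0, 2.2141) (0, 0) (16, 0) (16, 17.6634)]  |A|=159.0201
3. ⊥bis P5·P1 via (12.45,8.01): [(7.4412, 9.3992) (0, 2.2141) (0, 0) (16, 0) (16, 7.0254)]  |A|=113.4959
4. ⊥bis P5·P2 via (7.315,12.855): [(7.4412, 9.3992) (0, 2.2141) (0, 0) (16, 0) (16, 7.0254)]  |A|=113.4959
5. ⊥bis P5·P3 via (9.545,5.035): [(13.7713, 7.6435) (1.3872, 0) (16, 0) (16, 7.0254)]  |A|=63.675
6. ⊥bis P5·P4 via (12.405,2.81): [(12.1366, 6.6346) (1.3872, 0) (12.6022, 0)]  |A|=37.2031
7. ⊥bis P5·P6 via (7.775,2.885): [(12.1366, 6.6346) (7.8348, 3.9794) (7.6175, 0) (12.6022, 0)]  |A|=24.8067
8. ⊥bis P5·P7 via (8.69,14.005): [(12.1366, 6.6346) (7.8348, 3.9794) (7.6175, 0) (12.6022, 0)]  |A|=24.8067
9. ⊥bis P5·P8 via (8.87,6.55): [(12.1366, 6.6346) (7.8348, 3.9794) (7.6175, 0) (12.6022, 0)]  |A|=24.8067
10. canonical 4-gon: [(12.1366, 6.6346) (7.8348, 3.9794) (7.6175, 0) (12.6022, 0)]
11. shoelace: 24.8067

Area of P5's cell: 24.8067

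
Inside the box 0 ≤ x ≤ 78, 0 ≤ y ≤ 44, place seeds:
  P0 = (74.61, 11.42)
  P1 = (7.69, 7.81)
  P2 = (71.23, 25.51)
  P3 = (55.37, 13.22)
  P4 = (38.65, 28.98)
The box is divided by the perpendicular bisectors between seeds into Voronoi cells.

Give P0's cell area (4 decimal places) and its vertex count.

Area of P0's cell: 242.0210 (4 vertices)

1. box [0,78]×[0,44]: [(0, 0) (78, 0) (78, 44) (0, 44)]
2. ⊥bis P0·P1 via (41.15,9.615): [(41.6687, 0) (78, 0) (78, 44) (39.2951, 44)]  |A|=1650.7968
3. ⊥bis P0·P2 via (72.92,18.465): [(41.0846, 10.8281) (41.6687, 0) (78, 0) (78, 19.6836)]  |A|=560.0146
4. ⊥bis P0·P3 via (64.99,12.32): [(65.396, 16.6601) (63.8374, 0) (78, 0) (78, 19.6836)]  |A|=242.021
5. ⊥bis P0·P4 via (56.63,20.2): [(65.396, 16.6601) (63.8374, 0) (78, 0) (78, 19.6836)]  |A|=242.021
6. canonical 4-gon: [(65.396, 16.6601) (63.8374, 0) (78, 0) (78, 19.6836)]
7. shoelace: 242.021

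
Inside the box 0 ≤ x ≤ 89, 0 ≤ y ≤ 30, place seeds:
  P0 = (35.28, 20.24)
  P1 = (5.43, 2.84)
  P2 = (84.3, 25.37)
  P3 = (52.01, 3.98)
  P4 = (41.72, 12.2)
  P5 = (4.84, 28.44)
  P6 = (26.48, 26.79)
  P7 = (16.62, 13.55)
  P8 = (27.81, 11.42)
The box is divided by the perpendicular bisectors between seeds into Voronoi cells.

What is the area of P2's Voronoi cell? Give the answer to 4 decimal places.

Area of P2's cell: 628.4595

1. box [0,89]×[0,30]: [(0, 0) (89, 0) (89, 30) (0, 30)]
2. ⊥bis P2·P0 via (59.79,22.805): [(62.1766, 0) (89, 0) (89, 30) (59.037, 30)]  |A|=851.7959
3. ⊥bis P2·P1 via (44.865,14.105): [(62.1766, 0) (89, 0) (89, 30) (59.037, 30)]  |A|=851.7959
4. ⊥bis P2·P3 via (68.155,14.675): [(59.231, 28.1465) (77.8762, 0) (89, 0) (89, 30) (59.037, 30)]  |A|=630.8506
5. ⊥bis P2·P4 via (63.01,18.785): [(60.8883, 25.6447) (77.8762, 0) (89, 0) (89, 30) (59.5412, 30)]  |A|=628.4595
6. ⊥bis P2·P5 via (44.57,26.905): [(60.8883, 25.6447) (77.8762, 0) (89, 0) (89, 30) (59.5412, 30)]  |A|=628.4595
7. ⊥bis P2·P6 via (55.39,26.08): [(60.8883, 25.6447) (77.8762, 0) (89, 0) (89, 30) (59.5412, 30)]  |A|=628.4595
8. ⊥bis P2·P7 via (50.46,19.46): [(60.8883, 25.6447) (77.8762, 0) (89, 0) (89, 30) (59.5412, 30)]  |A|=628.4595
9. ⊥bis P2·P8 via (56.055,18.395): [(60.8883, 25.6447) (77.8762, 0) (89, 0) (89, 30) (59.5412, 30)]  |A|=628.4595
10. canonical 5-gon: [(60.8883, 25.6447) (77.8762, 0) (89, 0) (89, 30) (59.5412, 30)]
11. shoelace: 628.4595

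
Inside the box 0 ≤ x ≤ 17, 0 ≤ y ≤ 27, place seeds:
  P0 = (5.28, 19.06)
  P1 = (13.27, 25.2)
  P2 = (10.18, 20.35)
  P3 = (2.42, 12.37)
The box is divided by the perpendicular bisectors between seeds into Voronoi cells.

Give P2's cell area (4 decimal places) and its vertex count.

Area of P2's cell: 111.3790 (4 vertices)

1. box [0,17]×[0,27]: [(0, 0) (17, 0) (17, 27) (0, 27)]
2. ⊥bis P2·P0 via (7.73,19.705): [(12.9176, 0) (17, 0) (17, 27) (5.8095, 27)]  |A|=206.1838
3. ⊥bis P2·P1 via (11.725,22.775): [(5.9538, 26.4519) (12.9176, 0) (17, 0) (17, 19.4142)]  |A|=161.2201
4. ⊥bis P2·P3 via (6.3,16.36): [(5.9538, 26.4519) (9.4057, 13.3399) (17, 5.955) (17, 19.4142)]  |A|=111.379
5. canonical 4-gon: [(5.9538, 26.4519) (9.4057, 13.3399) (17, 5.955) (17, 19.4142)]
6. shoelace: 111.379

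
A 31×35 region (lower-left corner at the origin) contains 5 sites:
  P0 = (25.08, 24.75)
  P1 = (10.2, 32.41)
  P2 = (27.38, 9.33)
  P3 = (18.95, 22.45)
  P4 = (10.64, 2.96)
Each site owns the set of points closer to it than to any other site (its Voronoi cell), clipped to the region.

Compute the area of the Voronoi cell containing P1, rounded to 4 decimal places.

1. box [0,31]×[0,35]: [(0, 0) (31, 0) (31, 35) (0, 35)]
2. ⊥bis P1·P0 via (17.64,28.58): [(0, 0) (2.9274, 0) (20.9449, 35) (0, 35)]  |A|=417.7664
3. ⊥bis P1·P2 via (18.79,20.87): [(0, 6.8833) (10.4909, 14.6924) (20.9449, 35) (0, 35)]  |A|=360.1547
4. ⊥bis P1·P3 via (14.575,27.43): [(0, 14.6257) (19.0898, 31.3963) (20.9449, 35) (0, 35)]  |A|=232.2105
5. ⊥bis P1·P4 via (10.42,17.685): [(0, 17.5293) (3.3624, 17.5796) (19.0898, 31.3963) (20.9449, 35) (0, 35)]  |A|=227.3289
6. canonical 5-gon: [(0, 17.5293) (3.3624, 17.5796) (19.0898, 31.3963) (20.9449, 35) (0, 35)]
7. shoelace: 227.3289

Area of P1's cell: 227.3289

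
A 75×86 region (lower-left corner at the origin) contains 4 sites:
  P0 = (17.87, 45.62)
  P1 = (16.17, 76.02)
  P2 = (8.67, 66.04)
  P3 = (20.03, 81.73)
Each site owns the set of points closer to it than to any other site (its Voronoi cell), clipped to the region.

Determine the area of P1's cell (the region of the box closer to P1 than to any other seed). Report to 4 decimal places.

1. box [0,75]×[0,86]: [(0, 0) (75, 0) (75, 86) (0, 86)]
2. ⊥bis P1·P0 via (17.02,60.82): [(0, 59.8682) (75, 64.0623) (75, 86) (0, 86)]  |A|=1802.6053
3. ⊥bis P1·P2 via (12.42,71.03): [(0, 80.3637) (25.3837, 61.2877) (75, 64.0623) (75, 86) (0, 86)]  |A|=1542.4797
4. ⊥bis P1·P3 via (18.1,78.875): [(0, 80.3637) (25.3837, 61.2877) (42.6852, 62.2552) (7.5602, 86) (0, 86)]  |A|=387.3519
5. canonical 5-gon: [(0, 80.3637) (25.3837, 61.2877) (42.6852, 62.2552) (7.5602, 86) (0, 86)]
6. shoelace: 387.3519

Area of P1's cell: 387.3519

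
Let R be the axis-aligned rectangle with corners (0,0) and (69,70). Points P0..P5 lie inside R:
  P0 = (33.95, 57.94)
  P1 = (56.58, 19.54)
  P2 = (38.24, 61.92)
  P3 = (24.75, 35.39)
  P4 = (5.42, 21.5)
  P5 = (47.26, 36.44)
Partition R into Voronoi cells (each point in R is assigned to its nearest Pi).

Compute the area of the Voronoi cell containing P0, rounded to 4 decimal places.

Area of P0's cell: 699.7628

1. box [0,69]×[0,70]: [(0, 0) (69, 0) (69, 70) (0, 70)]
2. ⊥bis P0·P1 via (45.265,38.74): [(0, 12.0643) (69, 52.7276) (69, 70) (0, 70)]  |A|=2594.6802
3. ⊥bis P0·P2 via (36.095,59.93): [(0, 12.0643) (52.0462, 42.7363) (26.7527, 70) (0, 70)]  |A|=1872.3554
4. ⊥bis P0·P3 via (29.35,46.665): [(0, 58.6393) (46.7008, 39.5862) (52.0462, 42.7363) (26.7527, 70) (0, 70)]  |A|=784.8102
5. ⊥bis P0·P4 via (19.685,39.72): [(0, 58.6393) (46.7008, 39.5862) (52.0462, 42.7363) (26.7527, 70) (0, 70)]  |A|=784.8102
6. ⊥bis P0·P5 via (40.605,47.19): [(0, 58.6393) (35.6229, 44.1058) (45.2478, 50.0642) (26.7527, 70) (0, 70)]  |A|=699.7628
7. canonical 5-gon: [(0, 58.6393) (35.6229, 44.1058) (45.2478, 50.0642) (26.7527, 70) (0, 70)]
8. shoelace: 699.7628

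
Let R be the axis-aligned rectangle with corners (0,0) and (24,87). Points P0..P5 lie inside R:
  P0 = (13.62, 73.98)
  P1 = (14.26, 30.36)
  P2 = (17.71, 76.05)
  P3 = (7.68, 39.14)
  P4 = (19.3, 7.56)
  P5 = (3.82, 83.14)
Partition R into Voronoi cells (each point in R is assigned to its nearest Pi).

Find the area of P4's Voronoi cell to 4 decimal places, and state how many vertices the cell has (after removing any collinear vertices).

Area of P4's cell: 429.6808 (4 vertices)

1. box [0,24]×[0,87]: [(0, 0) (24, 0) (24, 87) (0, 87)]
2. ⊥bis P4·P0 via (16.46,40.77): [(0, 39.3624) (0, 0) (24, 0) (24, 41.4148)]  |A|=969.3263
3. ⊥bis P4·P1 via (16.78,18.96): [(0, 15.2507) (0, 0) (24, 0) (24, 20.556)]  |A|=429.6808
4. ⊥bis P4·P2 via (18.505,41.805): [(0, 15.2507) (0, 0) (24, 0) (24, 20.556)]  |A|=429.6808
5. ⊥bis P4·P3 via (13.49,23.35): [(0, 15.2507) (0, 0) (24, 0) (24, 20.556)]  |A|=429.6808
6. ⊥bis P4·P5 via (11.56,45.35): [(0, 15.2507) (0, 0) (24, 0) (24, 20.556)]  |A|=429.6808
7. canonical 4-gon: [(0, 15.2507) (0, 0) (24, 0) (24, 20.556)]
8. shoelace: 429.6808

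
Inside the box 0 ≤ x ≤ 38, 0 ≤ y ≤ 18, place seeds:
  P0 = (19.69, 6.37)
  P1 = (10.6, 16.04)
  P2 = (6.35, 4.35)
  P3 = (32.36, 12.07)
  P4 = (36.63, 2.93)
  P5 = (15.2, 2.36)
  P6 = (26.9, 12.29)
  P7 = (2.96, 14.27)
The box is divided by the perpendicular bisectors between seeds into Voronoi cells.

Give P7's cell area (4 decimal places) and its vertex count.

Area of P7's cell: 63.7241 (4 vertices)

1. box [0,38]×[0,18]: [(0, 0) (38, 0) (38, 18) (0, 18)]
2. ⊥bis P7·P0 via (11.325,10.32): [(0, 0) (6.4518, 0) (14.9515, 18) (0, 18)]  |A|=192.6304
3. ⊥bis P7·P1 via (6.78,15.155): [(0, 0) (6.4518, 0) (9.0274, 5.4543) (6.1209, 18) (0, 18)]  |A|=137.2372
4. ⊥bis P7·P2 via (4.655,9.31): [(0, 7.7192) (7.8789, 10.4117) (6.1209, 18) (0, 18)]  |A|=63.7241
5. ⊥bis P7·P3 via (17.66,13.17): [(0, 7.7192) (7.8789, 10.4117) (6.1209, 18) (0, 18)]  |A|=63.7241
6. ⊥bis P7·P4 via (19.795,8.6): [(0, 7.7192) (7.8789, 10.4117) (6.1209, 18) (0, 18)]  |A|=63.7241
7. ⊥bis P7·P5 via (9.08,8.315): [(0, 7.7192) (7.8789, 10.4117) (6.1209, 18) (0, 18)]  |A|=63.7241
8. ⊥bis P7·P6 via (14.93,13.28): [(0, 7.7192) (7.8789, 10.4117) (6.1209, 18) (0, 18)]  |A|=63.7241
9. canonical 4-gon: [(0, 7.7192) (7.8789, 10.4117) (6.1209, 18) (0, 18)]
10. shoelace: 63.7241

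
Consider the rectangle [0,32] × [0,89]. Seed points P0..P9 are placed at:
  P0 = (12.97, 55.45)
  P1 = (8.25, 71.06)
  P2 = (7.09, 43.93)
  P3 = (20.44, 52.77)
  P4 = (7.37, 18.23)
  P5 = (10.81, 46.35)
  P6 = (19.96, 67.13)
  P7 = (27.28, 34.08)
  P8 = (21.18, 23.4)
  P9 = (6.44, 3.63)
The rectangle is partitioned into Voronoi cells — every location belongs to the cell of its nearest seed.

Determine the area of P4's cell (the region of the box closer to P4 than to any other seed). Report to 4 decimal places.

Area of P4's cell: 288.4591

1. box [0,32]×[0,89]: [(0, 0) (32, 0) (32, 89) (0, 89)]
2. ⊥bis P4·P0 via (10.17,36.84): [(0, 38.3701) (0, 0) (32, 0) (32, 33.5555)]  |A|=1150.8108
3. ⊥bis P4·P1 via (7.81,44.645): [(0, 38.3701) (0, 0) (32, 0) (32, 33.5555)]  |A|=1150.8108
4. ⊥bis P4·P2 via (7.23,31.08): [(0, 31.0012) (0, 0) (32, 0) (32, 31.3499)]  |A|=997.6176
5. ⊥bis P4·P3 via (13.905,35.5): [(25.072, 31.2744) (0, 31.0012) (0, 0) (32, 0) (32, 28.6528)]  |A|=988.275
6. ⊥bis P4·P5 via (9.09,32.29): [(28.741, 29.886) (18.0201, 31.1976) (0, 31.0012) (0, 0) (32, 0) (32, 28.6528)]  |A|=983.2388
7. ⊥bis P4·P6 via (13.665,42.68): [(28.741, 29.886) (18.0201, 31.1976) (0, 31.0012) (0, 0) (32, 0) (32, 28.6528)]  |A|=983.2388
8. ⊥bis P4·P7 via (17.325,26.155): [(13.3512, 31.1467) (0, 31.0012) (0, 0) (32, 0) (32, 7.721)]  |A|=777.2924
9. ⊥bis P4·P8 via (14.275,20.815): [(10.4191, 31.1147) (0, 31.0012) (0, 0) (22.0674, 0)]  |A|=504.8141
10. ⊥bis P4·P9 via (6.905,10.93): [(18.2461, 10.2076) (10.4191, 31.1147) (0, 31.0012) (0, 11.3698)]  |A|=288.4591
11. canonical 4-gon: [(18.2461, 10.2076) (10.4191, 31.1147) (0, 31.0012) (0, 11.3698)]
12. shoelace: 288.4591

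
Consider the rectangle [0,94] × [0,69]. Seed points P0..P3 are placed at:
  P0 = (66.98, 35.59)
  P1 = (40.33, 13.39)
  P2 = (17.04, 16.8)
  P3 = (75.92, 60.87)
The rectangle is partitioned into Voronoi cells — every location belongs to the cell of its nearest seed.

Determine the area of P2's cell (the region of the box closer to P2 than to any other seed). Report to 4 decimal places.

Area of P2's cell: 2060.9498

1. box [0,94]×[0,69]: [(0, 0) (94, 0) (94, 69) (0, 69)]
2. ⊥bis P2·P0 via (42.01,26.195): [(0, 0) (51.8659, 0) (25.9046, 69) (0, 69)]  |A|=2683.081
3. ⊥bis P2·P1 via (28.685,15.095): [(0, 0) (26.4749, 0) (33.5877, 48.5798) (25.9046, 69) (0, 69)]  |A|=2066.3348
4. ⊥bis P2·P3 via (46.48,38.835): [(0, 0) (26.4749, 0) (33.5877, 48.5798) (27.9284, 63.6209) (23.9024, 69) (0, 69)]  |A|=2060.9498
5. canonical 6-gon: [(0, 0) (26.4749, 0) (33.5877, 48.5798) (27.9284, 63.6209) (23.9024, 69) (0, 69)]
6. shoelace: 2060.9498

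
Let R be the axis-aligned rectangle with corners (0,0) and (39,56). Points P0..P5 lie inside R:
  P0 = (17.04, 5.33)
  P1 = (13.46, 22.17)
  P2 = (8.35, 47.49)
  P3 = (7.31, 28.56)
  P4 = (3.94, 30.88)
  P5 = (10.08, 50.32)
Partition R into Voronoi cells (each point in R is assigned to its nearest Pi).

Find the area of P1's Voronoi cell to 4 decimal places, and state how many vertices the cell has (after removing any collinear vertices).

Area of P1's cell: 652.7814 (6 vertices)

1. box [0,39]×[0,56]: [(0, 0) (39, 0) (39, 56) (0, 56)]
2. ⊥bis P1·P0 via (15.25,13.75): [(0, 10.508) (39, 18.799) (39, 56) (0, 56)]  |A|=1612.5134
3. ⊥bis P1·P2 via (10.905,34.83): [(0, 32.6292) (0, 10.508) (39, 18.799) (39, 40.5)]  |A|=854.5333
4. ⊥bis P1·P3 via (10.385,25.365): [(22.6907, 37.2086) (0, 15.37) (0, 10.508) (39, 18.799) (39, 40.5)]  |A|=658.7219
5. ⊥bis P1·P4 via (8.7,26.525): [(22.6907, 37.2086) (0, 15.37) (0, 10.508) (39, 18.799) (39, 40.5)]  |A|=658.7219
6. ⊥bis P1·P5 via (11.77,36.245): [(26.9442, 38.067) (22.6907, 37.2086) (0, 15.37) (0, 10.508) (39, 18.799) (39, 39.5145)]  |A|=652.7814
7. canonical 6-gon: [(26.9442, 38.067) (22.6907, 37.2086) (0, 15.37) (0, 10.508) (39, 18.799) (39, 39.5145)]
8. shoelace: 652.7814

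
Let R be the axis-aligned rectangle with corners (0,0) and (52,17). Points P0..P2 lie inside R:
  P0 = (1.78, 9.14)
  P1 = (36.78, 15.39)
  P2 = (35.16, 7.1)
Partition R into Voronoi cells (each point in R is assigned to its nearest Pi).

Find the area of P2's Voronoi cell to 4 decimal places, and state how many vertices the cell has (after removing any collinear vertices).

1. box [0,52]×[0,17]: [(0, 0) (52, 0) (52, 17) (0, 17)]
2. ⊥bis P2·P0 via (18.47,8.12): [(17.9738, 0) (52, 0) (52, 17) (19.0127, 17)]  |A|=569.6152
3. ⊥bis P2·P1 via (35.97,11.245): [(18.8653, 14.5875) (17.9738, 0) (52, 0) (52, 8.1125)]  |A|=382.5821
4. canonical 4-gon: [(18.8653, 14.5875) (17.9738, 0) (52, 0) (52, 8.1125)]
5. shoelace: 382.5821

Area of P2's cell: 382.5821 (4 vertices)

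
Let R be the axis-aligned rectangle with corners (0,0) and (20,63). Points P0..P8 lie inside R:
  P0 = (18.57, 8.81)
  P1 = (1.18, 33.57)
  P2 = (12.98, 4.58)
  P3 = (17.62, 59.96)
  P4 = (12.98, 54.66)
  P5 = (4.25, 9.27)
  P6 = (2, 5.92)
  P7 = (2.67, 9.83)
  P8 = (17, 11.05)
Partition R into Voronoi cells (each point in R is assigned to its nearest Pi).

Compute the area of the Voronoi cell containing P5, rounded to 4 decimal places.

1. box [0,20]×[0,63]: [(0, 0) (20, 0) (20, 63) (0, 63)]
2. ⊥bis P5·P0 via (11.41,9.04): [(0, 0) (11.1196, 0) (13.1434, 63) (0, 63)]  |A|=764.2833
3. ⊥bis P5·P1 via (2.715,21.42): [(0, 21.077) (0, 0) (11.1196, 0) (11.8447, 22.5734)]  |A|=250.3295
4. ⊥bis P5·P2 via (8.615,6.925): [(0, 21.077) (0, 0) (4.8947, 0) (11.5155, 12.324) (11.8447, 22.5734)]  |A|=211.9716
5. ⊥bis P5·P3 via (10.935,34.615): [(0, 21.077) (0, 0) (4.8947, 0) (11.5155, 12.324) (11.8447, 22.5734)]  |A|=211.9716
6. ⊥bis P5·P4 via (8.615,31.965): [(0, 21.077) (0, 0) (4.8947, 0) (11.5155, 12.324) (11.8447, 22.5734)]  |A|=211.9716
7. ⊥bis P5·P6 via (3.125,7.595): [(0, 21.077) (0, 9.6939) (7.4238, 4.7077) (11.5155, 12.324) (11.8447, 22.5734)]  |A|=164.4673
8. ⊥bis P5·P7 via (3.46,9.55): [(7.8992, 22.075) (2.8359, 7.7892) (7.4238, 4.7077) (11.5155, 12.324) (11.8447, 22.5734)]  |A|=94.4298
9. ⊥bis P5·P8 via (10.625,10.16): [(8.9432, 22.2069) (7.8992, 22.075) (2.8359, 7.7892) (7.4238, 4.7077) (10.5689, 10.562)]  |A|=72.6765
10. canonical 5-gon: [(8.9432, 22.2069) (7.8992, 22.075) (2.8359, 7.7892) (7.4238, 4.7077) (10.5689, 10.562)]
11. shoelace: 72.6765

Area of P5's cell: 72.6765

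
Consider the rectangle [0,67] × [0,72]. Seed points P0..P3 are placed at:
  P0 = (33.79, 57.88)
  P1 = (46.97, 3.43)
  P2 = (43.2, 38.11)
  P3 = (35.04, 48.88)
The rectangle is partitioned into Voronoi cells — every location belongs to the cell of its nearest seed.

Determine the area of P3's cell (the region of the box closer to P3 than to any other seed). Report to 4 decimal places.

Area of P3's cell: 973.0992

1. box [0,67]×[0,72]: [(0, 0) (67, 0) (67, 72) (0, 72)]
2. ⊥bis P3·P0 via (34.415,53.38): [(0, 48.6001) (0, 0) (67, 0) (67, 57.9057)]  |A|=3567.9454
3. ⊥bis P3·P1 via (41.005,26.155): [(0, 48.6001) (0, 15.3918) (67, 32.9783) (67, 57.9057)]  |A|=1947.5477
4. ⊥bis P3·P2 via (39.12,43.495): [(56.1513, 56.3989) (0, 48.6001) (0, 15.3918) (3.1028, 16.2062)]  |A|=973.0992
5. canonical 4-gon: [(56.1513, 56.3989) (0, 48.6001) (0, 15.3918) (3.1028, 16.2062)]
6. shoelace: 973.0992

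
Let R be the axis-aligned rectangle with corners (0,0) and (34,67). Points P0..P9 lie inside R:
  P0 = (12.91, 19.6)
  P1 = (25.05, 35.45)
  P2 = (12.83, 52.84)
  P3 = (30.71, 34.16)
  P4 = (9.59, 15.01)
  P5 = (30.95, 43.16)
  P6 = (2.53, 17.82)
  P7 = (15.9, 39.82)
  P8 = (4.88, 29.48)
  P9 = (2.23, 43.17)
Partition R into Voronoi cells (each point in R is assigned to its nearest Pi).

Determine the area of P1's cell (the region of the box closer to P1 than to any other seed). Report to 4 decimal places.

1. box [0,34]×[0,67]: [(0, 0) (34, 0) (34, 67) (0, 67)]
2. ⊥bis P1·P0 via (18.98,27.525): [(0, 42.0624) (34, 16.0207) (34, 67) (0, 67)]  |A|=1290.5876
3. ⊥bis P1·P2 via (18.94,44.145): [(7.6442, 36.2074) (34, 16.0207) (34, 54.7277)]  |A|=510.0764
4. ⊥bis P1·P3 via (27.88,34.805): [(32.1195, 53.4063) (7.6442, 36.2074) (25.1446, 22.8033)]  |A|=314.5283
5. ⊥bis P1·P4 via (17.32,25.23): [(32.1195, 53.4063) (7.6442, 36.2074) (25.1446, 22.8033)]  |A|=314.5283
6. ⊥bis P1·P5 via (28,39.305): [(28.7711, 38.7149) (20.3659, 45.147) (7.6442, 36.2074) (25.1446, 22.8033)]  |A|=242.0173
7. ⊥bis P1·P6 via (13.79,26.635): [(28.7711, 38.7149) (20.3659, 45.147) (7.6442, 36.2074) (25.1446, 22.8033)]  |A|=242.0173
8. ⊥bis P1·P7 via (20.475,37.635): [(28.7711, 38.7149) (23.0732, 43.0752) (16.5393, 29.3944) (25.1446, 22.8033)]  |A|=133.6341
9. ⊥bis P1·P8 via (14.965,32.465): [(28.7711, 38.7149) (23.0732, 43.0752) (16.5393, 29.3944) (25.1446, 22.8033)]  |A|=133.6341
10. ⊥bis P1·P9 via (13.64,39.31): [(28.7711, 38.7149) (23.0732, 43.0752) (16.5393, 29.3944) (25.1446, 22.8033)]  |A|=133.6341
11. canonical 4-gon: [(28.7711, 38.7149) (23.0732, 43.0752) (16.5393, 29.3944) (25.1446, 22.8033)]
12. shoelace: 133.6341

Area of P1's cell: 133.6341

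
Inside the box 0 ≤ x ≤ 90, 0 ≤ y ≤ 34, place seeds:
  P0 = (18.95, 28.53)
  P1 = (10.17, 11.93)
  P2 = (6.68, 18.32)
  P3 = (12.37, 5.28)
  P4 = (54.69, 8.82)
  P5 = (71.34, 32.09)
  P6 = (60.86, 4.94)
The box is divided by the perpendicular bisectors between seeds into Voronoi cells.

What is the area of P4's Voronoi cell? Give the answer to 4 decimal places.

1. box [0,90]×[0,34]: [(0, 0) (90, 0) (90, 34) (0, 34)]
2. ⊥bis P4·P0 via (36.82,18.675): [(26.5211, 0) (90, 0) (90, 34) (45.2715, 34)]  |A|=1839.527
3. ⊥bis P4·P1 via (32.43,10.375): [(32.4572, 10.7639) (31.7052, 0) (90, 0) (90, 34) (45.2715, 34)]  |A|=1811.6259
4. ⊥bis P4·P2 via (30.685,13.57): [(32.4572, 10.7639) (31.7052, 0) (90, 0) (90, 34) (45.2715, 34)]  |A|=1811.6259
5. ⊥bis P4·P3 via (33.53,7.05): [(33.119, 11.9639) (34.1197, 0) (90, 0) (90, 34) (45.2715, 34)]  |A|=1794.072
6. ⊥bis P4·P5 via (63.015,20.455): [(44.9356, 33.391) (33.119, 11.9639) (34.1197, 0) (90, 0) (90, 1.1469)]  |A|=1040.2001
7. ⊥bis P4·P6 via (57.775,6.88): [(65.2886, 18.8282) (44.9356, 33.391) (33.119, 11.9639) (34.1197, 0) (53.4485, 0)]  |A|=681.9305
8. canonical 5-gon: [(65.2886, 18.8282) (44.9356, 33.391) (33.119, 11.9639) (34.1197, 0) (53.4485, 0)]
9. shoelace: 681.9305

Area of P4's cell: 681.9305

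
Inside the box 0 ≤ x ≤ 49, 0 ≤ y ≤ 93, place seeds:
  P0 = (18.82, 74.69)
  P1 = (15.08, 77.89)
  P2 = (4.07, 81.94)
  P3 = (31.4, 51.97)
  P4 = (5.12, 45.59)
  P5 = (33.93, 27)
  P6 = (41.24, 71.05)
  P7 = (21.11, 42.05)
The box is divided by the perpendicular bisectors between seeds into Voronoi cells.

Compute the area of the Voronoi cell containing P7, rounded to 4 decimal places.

1. box [0,49]×[0,93]: [(0, 0) (49, 0) (49, 93) (0, 93)]
2. ⊥bis P7·P0 via (19.965,58.37): [(0, 56.9693) (0, 0) (49, 0) (49, 60.4071)]  |A|=2875.7205
3. ⊥bis P7·P1 via (18.095,59.97): [(0.4456, 57.0005) (0, 56.9256) (0, 0) (49, 0) (49, 60.4071)]  |A|=2875.7107
4. ⊥bis P7·P2 via (12.59,61.995): [(0.9871, 57.0385) (0, 56.6169) (0, 0) (49, 0) (49, 60.4071)]  |A|=2875.5465
5. ⊥bis P7·P3 via (26.255,47.01): [(15.5988, 58.0637) (0.9871, 57.0385) (0, 56.6169) (0, 0) (49, 0) (49, 23.4166)]  |A|=2257.784
6. ⊥bis P7·P4 via (13.115,43.82): [(16.1433, 57.4988) (3.4138, 0) (49, 0) (49, 23.4166)]  |A|=1695.2739
7. ⊥bis P7·P5 via (27.52,34.525): [(33.4343, 39.5629) (16.1433, 57.4988) (7.231, 17.2423)]  |A|=427.9621
8. ⊥bis P7·P6 via (31.175,56.55): [(33.4343, 39.5629) (16.1433, 57.4988) (7.231, 17.2423)]  |A|=427.9621
9. canonical 3-gon: [(33.4343, 39.5629) (16.1433, 57.4988) (7.231, 17.2423)]
10. shoelace: 427.9621

Area of P7's cell: 427.9621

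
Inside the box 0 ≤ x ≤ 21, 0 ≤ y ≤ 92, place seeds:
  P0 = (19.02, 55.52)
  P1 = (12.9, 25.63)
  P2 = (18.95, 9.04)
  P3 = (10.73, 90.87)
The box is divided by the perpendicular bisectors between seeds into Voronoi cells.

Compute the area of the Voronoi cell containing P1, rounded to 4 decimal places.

Area of P1's cell: 553.0626

1. box [0,21]×[0,92]: [(0, 0) (21, 0) (21, 92) (0, 92)]
2. ⊥bis P1·P0 via (15.96,40.575): [(0, 43.8428) (0, 0) (21, 0) (21, 39.5431)]  |A|=875.5517
3. ⊥bis P1·P2 via (15.925,17.335): [(0, 43.8428) (0, 11.5275) (21, 19.1857) (21, 39.5431)]  |A|=553.0626
4. ⊥bis P1·P3 via (11.815,58.25): [(0, 43.8428) (0, 11.5275) (21, 19.1857) (21, 39.5431)]  |A|=553.0626
5. canonical 4-gon: [(0, 43.8428) (0, 11.5275) (21, 19.1857) (21, 39.5431)]
6. shoelace: 553.0626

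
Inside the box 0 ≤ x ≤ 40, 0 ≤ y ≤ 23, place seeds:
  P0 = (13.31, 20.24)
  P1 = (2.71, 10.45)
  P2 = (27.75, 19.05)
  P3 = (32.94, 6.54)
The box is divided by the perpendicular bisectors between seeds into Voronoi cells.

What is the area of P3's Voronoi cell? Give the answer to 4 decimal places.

Area of P3's cell: 273.0391

1. box [0,40]×[0,23]: [(0, 0) (40, 0) (40, 23) (0, 23)]
2. ⊥bis P3·P0 via (23.125,13.39): [(13.78, 0) (40, 0) (40, 23) (29.8319, 23)]  |A|=418.4632
3. ⊥bis P3·P1 via (17.825,8.495): [(17.3965, 5.1819) (16.7262, 0) (40, 0) (40, 23) (29.8319, 23)]  |A|=410.8295
4. ⊥bis P3·P2 via (30.345,12.795): [(19.5981, 8.3364) (17.3965, 5.1819) (16.7262, 0) (40, 0) (40, 16.8006)]  |A|=273.0391
5. canonical 5-gon: [(19.5981, 8.3364) (17.3965, 5.1819) (16.7262, 0) (40, 0) (40, 16.8006)]
6. shoelace: 273.0391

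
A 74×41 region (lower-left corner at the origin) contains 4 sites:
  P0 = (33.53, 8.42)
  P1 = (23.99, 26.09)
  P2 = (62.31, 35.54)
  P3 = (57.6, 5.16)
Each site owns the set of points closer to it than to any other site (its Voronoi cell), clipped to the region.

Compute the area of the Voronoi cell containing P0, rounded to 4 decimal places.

Area of P0's cell: 653.5121

1. box [0,74]×[0,41]: [(0, 0) (74, 0) (74, 41) (0, 41)]
2. ⊥bis P0·P1 via (28.76,17.255): [(0, 1.7275) (0, 0) (74, 0) (74, 41) (72.7405, 41)]  |A|=1605.6501
3. ⊥bis P0·P2 via (47.92,21.98): [(44.4103, 25.7046) (0, 1.7275) (0, 0) (68.6322, 0)]  |A|=920.4403
4. ⊥bis P0·P3 via (45.565,6.79): [(47.6597, 22.2562) (44.4103, 25.7046) (0, 1.7275) (0, 0) (44.6454, 0)]  |A|=653.5121
5. canonical 5-gon: [(47.6597, 22.2562) (44.4103, 25.7046) (0, 1.7275) (0, 0) (44.6454, 0)]
6. shoelace: 653.5121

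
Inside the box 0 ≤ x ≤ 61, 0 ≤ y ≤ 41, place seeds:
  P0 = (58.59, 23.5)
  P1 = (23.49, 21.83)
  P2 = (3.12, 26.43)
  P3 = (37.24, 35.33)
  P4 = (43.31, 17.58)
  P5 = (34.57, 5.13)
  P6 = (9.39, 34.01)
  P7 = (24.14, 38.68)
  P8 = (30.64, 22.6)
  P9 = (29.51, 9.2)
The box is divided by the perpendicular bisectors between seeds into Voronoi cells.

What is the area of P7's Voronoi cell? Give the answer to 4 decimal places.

Area of P7's cell: 141.5684

1. box [0,61]×[0,41]: [(0, 0) (61, 0) (61, 41) (0, 41)]
2. ⊥bis P7·P0 via (41.365,31.09): [(0, 0) (27.6655, 0) (45.7317, 41) (0, 41)]  |A|=1504.6441
3. ⊥bis P7·P1 via (23.815,30.255): [(0, 31.1737) (40.7099, 29.6033) (45.7317, 41) (0, 41)]  |A|=460.6103
4. ⊥bis P7·P2 via (13.63,32.555): [(14.767, 30.604) (40.7099, 29.6033) (45.7317, 41) (8.7084, 41)]  |A|=342.7915
5. ⊥bis P7·P3 via (30.69,37.005): [(14.767, 30.604) (28.9136, 30.0583) (31.7116, 41) (8.7084, 41)]  |A|=197.7273
6. ⊥bis P7·P4 via (33.725,28.13): [(14.767, 30.604) (28.9136, 30.0583) (31.7116, 41) (8.7084, 41)]  |A|=197.7273
7. ⊥bis P7·P5 via (29.355,21.905): [(14.767, 30.604) (28.9136, 30.0583) (31.7116, 41) (8.7084, 41)]  |A|=197.7273
8. ⊥bis P7·P6 via (16.765,36.345): [(18.6298, 30.455) (28.9136, 30.0583) (31.7116, 41) (15.2912, 41)]  |A|=143.3923
9. ⊥bis P7·P8 via (27.39,30.64): [(18.6298, 30.455) (26.2091, 30.1626) (29.2551, 31.3939) (31.7116, 41) (15.2912, 41)]  |A|=141.5684
10. ⊥bis P7·P9 via (26.825,23.94): [(18.6298, 30.455) (26.2091, 30.1626) (29.2551, 31.3939) (31.7116, 41) (15.2912, 41)]  |A|=141.5684
11. canonical 5-gon: [(18.6298, 30.455) (26.2091, 30.1626) (29.2551, 31.3939) (31.7116, 41) (15.2912, 41)]
12. shoelace: 141.5684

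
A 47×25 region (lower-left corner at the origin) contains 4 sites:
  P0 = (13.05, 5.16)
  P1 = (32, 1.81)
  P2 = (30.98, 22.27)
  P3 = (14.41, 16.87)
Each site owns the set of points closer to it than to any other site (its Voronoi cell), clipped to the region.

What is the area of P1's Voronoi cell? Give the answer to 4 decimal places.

Area of P1's cell: 292.7402

1. box [0,47]×[0,25]: [(0, 0) (47, 0) (47, 25) (0, 25)]
2. ⊥bis P1·P0 via (22.525,3.485): [(21.9089, 0) (47, 0) (47, 25) (26.3284, 25)]  |A|=572.033
3. ⊥bis P1·P2 via (31.49,12.04): [(23.9711, 11.6652) (21.9089, 0) (47, 0) (47, 12.8132)]  |A|=293.883
4. ⊥bis P1·P3 via (23.205,9.34): [(25.2503, 11.7289) (23.6524, 9.8626) (21.9089, 0) (47, 0) (47, 12.8132)]  |A|=292.7402
5. canonical 5-gon: [(25.2503, 11.7289) (23.6524, 9.8626) (21.9089, 0) (47, 0) (47, 12.8132)]
6. shoelace: 292.7402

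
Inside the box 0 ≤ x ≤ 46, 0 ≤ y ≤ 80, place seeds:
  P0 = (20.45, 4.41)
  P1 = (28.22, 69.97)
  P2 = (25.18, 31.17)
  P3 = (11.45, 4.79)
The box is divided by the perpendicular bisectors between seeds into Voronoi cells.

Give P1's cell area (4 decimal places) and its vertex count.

1. box [0,46]×[0,80]: [(0, 0) (46, 0) (46, 80) (0, 80)]
2. ⊥bis P1·P0 via (24.335,37.19): [(0, 40.0741) (46, 34.6223) (46, 80) (0, 80)]  |A|=1961.9818
3. ⊥bis P1·P2 via (26.7,50.57): [(0, 52.662) (46, 49.0578) (46, 80) (0, 80)]  |A|=1340.4447
4. ⊥bis P1·P3 via (19.835,37.38): [(0, 52.662) (46, 49.0578) (46, 80) (0, 80)]  |A|=1340.4447
5. canonical 4-gon: [(0, 52.662) (46, 49.0578) (46, 80) (0, 80)]
6. shoelace: 1340.4447

Area of P1's cell: 1340.4447 (4 vertices)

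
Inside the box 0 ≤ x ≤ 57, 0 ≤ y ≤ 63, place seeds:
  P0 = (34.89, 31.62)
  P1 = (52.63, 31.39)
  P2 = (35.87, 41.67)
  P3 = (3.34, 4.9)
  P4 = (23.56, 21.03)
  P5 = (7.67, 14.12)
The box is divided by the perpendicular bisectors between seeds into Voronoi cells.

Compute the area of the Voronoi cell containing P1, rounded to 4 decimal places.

Area of P1's cell: 599.7129

1. box [0,57]×[0,63]: [(0, 0) (57, 0) (57, 63) (0, 63)]
2. ⊥bis P1·P0 via (43.76,31.505): [(43.3515, 0) (57, 0) (57, 63) (44.1683, 63)]  |A|=834.1241
3. ⊥bis P1·P2 via (44.25,36.53): [(43.816, 35.8224) (43.3515, 0) (57, 0) (57, 57.317)]  |A|=622.2944
4. ⊥bis P1·P3 via (27.985,18.145): [(43.816, 35.8224) (43.3515, 0) (57, 0) (57, 57.317)]  |A|=622.2944
5. ⊥bis P1·P4 via (38.095,26.21): [(43.816, 35.8224) (43.4949, 11.058) (47.4357, 0) (57, 0) (57, 57.317)]  |A|=599.7129
6. ⊥bis P1·P5 via (30.15,22.755): [(43.816, 35.8224) (43.4949, 11.058) (47.4357, 0) (57, 0) (57, 57.317)]  |A|=599.7129
7. canonical 5-gon: [(43.816, 35.8224) (43.4949, 11.058) (47.4357, 0) (57, 0) (57, 57.317)]
8. shoelace: 599.7129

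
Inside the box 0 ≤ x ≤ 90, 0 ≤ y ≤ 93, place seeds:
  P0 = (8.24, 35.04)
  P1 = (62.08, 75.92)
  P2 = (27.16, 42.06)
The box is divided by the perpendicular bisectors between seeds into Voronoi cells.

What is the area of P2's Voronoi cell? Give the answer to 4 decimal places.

Area of P2's cell: 3823.7187

1. box [0,90]×[0,93]: [(0, 0) (90, 0) (90, 93) (0, 93)]
2. ⊥bis P2·P0 via (17.7,38.55): [(0, 86.2543) (32.0034, 0) (90, 0) (90, 93) (0, 93)]  |A|=6989.7835
3. ⊥bis P2·P1 via (44.62,58.99): [(0, 86.2543) (32.0034, 0) (90, 0) (90, 12.1894) (11.6424, 93) (0, 93)]  |A|=3823.7187
4. canonical 6-gon: [(0, 86.2543) (32.0034, 0) (90, 0) (90, 12.1894) (11.6424, 93) (0, 93)]
5. shoelace: 3823.7187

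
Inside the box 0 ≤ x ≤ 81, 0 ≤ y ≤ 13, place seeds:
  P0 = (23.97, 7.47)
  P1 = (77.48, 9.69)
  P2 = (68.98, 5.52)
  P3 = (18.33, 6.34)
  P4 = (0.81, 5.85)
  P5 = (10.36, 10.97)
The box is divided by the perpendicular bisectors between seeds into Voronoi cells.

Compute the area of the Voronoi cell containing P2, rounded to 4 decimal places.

Area of P2's cell: 354.8595

1. box [0,81]×[0,13]: [(0, 0) (81, 0) (81, 13) (0, 13)]
2. ⊥bis P2·P0 via (46.475,6.495): [(46.1936, 0) (81, 0) (81, 13) (46.7568, 13)]  |A|=448.8222
3. ⊥bis P2·P1 via (73.23,7.605): [(46.1936, 0) (76.9609, 0) (70.5833, 13) (46.7568, 13)]  |A|=354.8595
4. ⊥bis P2·P3 via (43.655,5.93): [(46.1936, 0) (76.9609, 0) (70.5833, 13) (46.7568, 13)]  |A|=354.8595
5. ⊥bis P2·P4 via (34.895,5.685): [(46.1936, 0) (76.9609, 0) (70.5833, 13) (46.7568, 13)]  |A|=354.8595
6. ⊥bis P2·P5 via (39.67,8.245): [(46.1936, 0) (76.9609, 0) (70.5833, 13) (46.7568, 13)]  |A|=354.8595
7. canonical 4-gon: [(46.1936, 0) (76.9609, 0) (70.5833, 13) (46.7568, 13)]
8. shoelace: 354.8595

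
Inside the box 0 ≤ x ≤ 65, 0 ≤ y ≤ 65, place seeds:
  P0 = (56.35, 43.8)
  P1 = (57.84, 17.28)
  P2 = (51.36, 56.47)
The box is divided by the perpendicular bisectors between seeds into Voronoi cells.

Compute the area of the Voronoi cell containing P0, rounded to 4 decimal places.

Area of P0's cell: 816.8103

1. box [0,65]×[0,65]: [(0, 0) (65, 0) (65, 65) (0, 65)]
2. ⊥bis P0·P1 via (57.095,30.54): [(0, 27.3322) (65, 30.9841) (65, 65) (0, 65)]  |A|=2329.72
3. ⊥bis P0·P2 via (53.855,50.135): [(0, 28.9245) (0, 27.3322) (65, 30.9841) (65, 54.5244)]  |A|=816.8103
4. canonical 4-gon: [(0, 28.9245) (0, 27.3322) (65, 30.9841) (65, 54.5244)]
5. shoelace: 816.8103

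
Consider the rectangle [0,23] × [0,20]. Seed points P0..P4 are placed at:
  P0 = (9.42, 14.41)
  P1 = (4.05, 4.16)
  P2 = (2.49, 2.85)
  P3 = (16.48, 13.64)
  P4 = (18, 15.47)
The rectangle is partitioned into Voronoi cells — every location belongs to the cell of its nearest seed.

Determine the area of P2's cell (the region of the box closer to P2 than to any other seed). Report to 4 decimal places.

Area of P2's cell: 22.9863

1. box [0,23]×[0,20]: [(0, 0) (23, 0) (23, 20) (0, 20)]
2. ⊥bis P2·P0 via (5.955,8.63): [(0, 12.1999) (0, 0) (20.3508, 0)]  |A|=124.1389
3. ⊥bis P2·P1 via (3.27,3.505): [(0, 7.399) (0, 0) (6.2133, 0)]  |A|=22.9863
4. ⊥bis P2·P3 via (9.485,8.245): [(0, 7.399) (0, 0) (6.2133, 0)]  |A|=22.9863
5. ⊥bis P2·P4 via (10.245,9.16): [(0, 7.399) (0, 0) (6.2133, 0)]  |A|=22.9863
6. canonical 3-gon: [(0, 7.399) (0, 0) (6.2133, 0)]
7. shoelace: 22.9863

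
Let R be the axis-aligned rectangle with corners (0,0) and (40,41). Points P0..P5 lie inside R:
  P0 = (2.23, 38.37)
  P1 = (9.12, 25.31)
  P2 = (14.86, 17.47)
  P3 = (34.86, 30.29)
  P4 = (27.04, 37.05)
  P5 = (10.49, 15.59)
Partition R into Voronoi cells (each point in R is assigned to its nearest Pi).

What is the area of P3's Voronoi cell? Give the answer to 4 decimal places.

Area of P3's cell: 350.0675

1. box [0,40]×[0,41]: [(0, 0) (40, 0) (40, 41) (0, 41)]
2. ⊥bis P3·P0 via (18.545,34.33): [(10.044, 0) (40, 0) (40, 41) (20.1967, 41)]  |A|=1020.0657
3. ⊥bis P3·P1 via (21.99,27.8): [(19.7697, 39.2759) (27.3686, 0) (40, 0) (40, 41) (20.1967, 41)]  |A|=679.8479
4. ⊥bis P3·P2 via (24.86,23.88): [(19.7697, 39.2759) (21.8355, 28.5983) (40, 0.2607) (40, 41) (20.1967, 41)]  |A|=496.8613
5. ⊥bis P3·P4 via (30.95,33.67): [(23.8496, 25.4563) (40, 0.2607) (40, 41) (37.2864, 41)]  |A|=350.0675
6. ⊥bis P3·P5 via (22.675,22.94): [(23.8496, 25.4563) (40, 0.2607) (40, 41) (37.2864, 41)]  |A|=350.0675
7. canonical 4-gon: [(23.8496, 25.4563) (40, 0.2607) (40, 41) (37.2864, 41)]
8. shoelace: 350.0675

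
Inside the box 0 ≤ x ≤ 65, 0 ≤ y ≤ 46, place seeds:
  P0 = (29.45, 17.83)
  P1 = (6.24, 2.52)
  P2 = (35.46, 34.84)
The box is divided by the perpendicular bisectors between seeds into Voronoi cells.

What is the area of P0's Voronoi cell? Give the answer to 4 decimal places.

1. box [0,65]×[0,46]: [(0, 0) (65, 0) (65, 46) (0, 46)]
2. ⊥bis P0·P1 via (17.845,10.175): [(0, 37.2281) (24.5567, 0) (65, 0) (65, 46) (0, 46)]  |A|=2532.9002
3. ⊥bis P0·P2 via (32.455,26.335): [(0, 37.8021) (0, 37.2281) (24.5567, 0) (65, 0) (65, 14.8361)]  |A|=1253.6417
4. canonical 5-gon: [(0, 37.8021) (0, 37.2281) (24.5567, 0) (65, 0) (65, 14.8361)]
5. shoelace: 1253.6417

Area of P0's cell: 1253.6417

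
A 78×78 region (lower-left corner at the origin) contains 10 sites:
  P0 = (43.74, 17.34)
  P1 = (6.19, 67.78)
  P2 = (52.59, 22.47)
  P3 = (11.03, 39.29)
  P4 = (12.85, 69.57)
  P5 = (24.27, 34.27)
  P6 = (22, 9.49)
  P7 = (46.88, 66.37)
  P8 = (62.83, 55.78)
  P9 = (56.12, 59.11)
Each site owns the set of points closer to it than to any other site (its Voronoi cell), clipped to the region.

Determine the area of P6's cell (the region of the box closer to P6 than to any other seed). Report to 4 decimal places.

Area of P6's cell: 725.9541

1. box [0,78]×[0,78]: [(0, 0) (78, 0) (78, 78) (0, 78)]
2. ⊥bis P6·P0 via (32.87,13.415): [(0, 0) (37.714, 0) (9.5493, 78) (0, 78)]  |A|=1843.2668
3. ⊥bis P6·P1 via (14.095,38.635): [(0, 34.812) (0, 0) (37.714, 0) (22.901, 41.0234)]  |A|=1172.1931
4. ⊥bis P6·P2 via (37.295,15.98): [(0, 34.812) (0, 0) (37.714, 0) (22.901, 41.0234)]  |A|=1172.1931
5. ⊥bis P6·P3 via (16.515,24.39): [(0, 18.3105) (0, 0) (37.714, 0) (27.4532, 28.4166)]  |A|=787.1908
6. ⊥bis P6·P4 via (17.425,39.53): [(0, 18.3105) (0, 0) (37.714, 0) (27.4532, 28.4166)]  |A|=787.1908
7. ⊥bis P6·P5 via (23.135,21.88): [(12.3744, 22.8657) (0, 18.3105) (0, 0) (37.714, 0) (30.0419, 21.2473)]  |A|=725.9541
8. ⊥bis P6·P7 via (34.44,37.93): [(12.3744, 22.8657) (0, 18.3105) (0, 0) (37.714, 0) (30.0419, 21.2473)]  |A|=725.9541
9. ⊥bis P6·P8 via (42.415,32.635): [(12.3744, 22.8657) (0, 18.3105) (0, 0) (37.714, 0) (30.0419, 21.2473)]  |A|=725.9541
10. ⊥bis P6·P9 via (39.06,34.3): [(12.3744, 22.8657) (0, 18.3105) (0, 0) (37.714, 0) (30.0419, 21.2473)]  |A|=725.9541
11. canonical 5-gon: [(12.3744, 22.8657) (0, 18.3105) (0, 0) (37.714, 0) (30.0419, 21.2473)]
12. shoelace: 725.9541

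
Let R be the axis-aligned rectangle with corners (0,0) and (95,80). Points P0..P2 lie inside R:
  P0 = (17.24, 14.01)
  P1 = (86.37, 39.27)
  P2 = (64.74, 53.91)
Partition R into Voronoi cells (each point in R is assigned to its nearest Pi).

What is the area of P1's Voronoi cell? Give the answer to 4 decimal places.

1. box [0,95]×[0,80]: [(0, 0) (95, 0) (95, 80) (0, 80)]
2. ⊥bis P1·P0 via (51.805,26.64): [(61.5392, 0) (95, 0) (95, 80) (32.3073, 80)]  |A|=3846.1379
3. ⊥bis P1·P2 via (75.555,46.59): [(55.3975, 16.8082) (61.5392, 0) (95, 0) (95, 75.3192)]  |A|=1772.6201
4. canonical 4-gon: [(55.3975, 16.8082) (61.5392, 0) (95, 0) (95, 75.3192)]
5. shoelace: 1772.6201

Area of P1's cell: 1772.6201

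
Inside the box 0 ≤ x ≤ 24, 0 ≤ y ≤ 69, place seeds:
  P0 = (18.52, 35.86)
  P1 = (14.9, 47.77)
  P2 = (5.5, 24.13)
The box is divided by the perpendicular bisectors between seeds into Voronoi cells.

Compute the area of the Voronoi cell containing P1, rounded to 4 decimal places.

1. box [0,24]×[0,69]: [(0, 0) (24, 0) (24, 69) (0, 69)]
2. ⊥bis P1·P0 via (16.71,41.815): [(0, 36.7361) (24, 44.0308) (24, 69) (0, 69)]  |A|=686.7981
3. ⊥bis P1·P2 via (10.2,35.95): [(0, 40.0058) (4.6606, 38.1526) (24, 44.0308) (24, 69) (0, 69)]  |A|=679.1785
4. canonical 5-gon: [(0, 40.0058) (4.6606, 38.1526) (24, 44.0308) (24, 69) (0, 69)]
5. shoelace: 679.1785

Area of P1's cell: 679.1785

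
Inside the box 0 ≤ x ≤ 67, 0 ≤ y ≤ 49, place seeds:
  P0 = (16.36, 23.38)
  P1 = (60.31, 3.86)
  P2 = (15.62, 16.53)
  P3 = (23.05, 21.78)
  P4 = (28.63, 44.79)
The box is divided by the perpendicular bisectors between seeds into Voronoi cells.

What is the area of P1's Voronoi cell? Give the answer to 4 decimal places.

1. box [0,67]×[0,49]: [(0, 0) (67, 0) (67, 49) (0, 49)]
2. ⊥bis P1·P0 via (38.335,13.62): [(32.2858, 0) (67, 0) (67, 49) (54.0487, 49)]  |A|=1167.8045
3. ⊥bis P1·P2 via (37.965,10.195): [(39.9968, 17.3616) (35.0746, 0) (67, 0) (67, 49) (54.0487, 49)]  |A|=1143.5953
4. ⊥bis P1·P3 via (41.68,12.82): [(35.5143, 0) (67, 0) (67, 49) (59.0806, 49)]  |A|=965.4257
5. ⊥bis P1·P4 via (44.47,24.325): [(48.84, 27.7074) (35.5143, 0) (67, 0) (67, 41.7633)]  |A|=815.4043
6. canonical 4-gon: [(48.84, 27.7074) (35.5143, 0) (67, 0) (67, 41.7633)]
7. shoelace: 815.4043

Area of P1's cell: 815.4043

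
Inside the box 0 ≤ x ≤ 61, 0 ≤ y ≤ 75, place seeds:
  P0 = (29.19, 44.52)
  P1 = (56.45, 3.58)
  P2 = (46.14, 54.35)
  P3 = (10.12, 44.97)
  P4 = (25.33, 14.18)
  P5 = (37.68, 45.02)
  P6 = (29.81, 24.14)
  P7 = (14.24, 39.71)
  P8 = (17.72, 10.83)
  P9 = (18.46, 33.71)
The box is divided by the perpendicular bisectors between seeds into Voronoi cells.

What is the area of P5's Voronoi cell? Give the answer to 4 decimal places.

1. box [0,61]×[0,75]: [(0, 0) (61, 0) (61, 75) (0, 75)]
2. ⊥bis P5·P0 via (33.435,44.77): [(36.0716, 0) (61, 0) (61, 75) (31.6547, 75)]  |A|=2035.2637
3. ⊥bis P5·P1 via (47.065,24.3): [(34.9633, 18.8186) (61, 30.6118) (61, 75) (31.6547, 75)]  |A|=1402.1908
4. ⊥bis P5·P2 via (41.91,49.685): [(32.6511, 58.0805) (34.9633, 18.8186) (61, 30.6118) (61, 32.3751)]  |A|=549.7525
5. ⊥bis P5·P3 via (23.9,44.995): [(32.6511, 58.0805) (34.9633, 18.8186) (61, 30.6118) (61, 32.3751)]  |A|=549.7525
6. ⊥bis P5·P4 via (31.505,29.6): [(32.6511, 58.0805) (34.3966, 28.442) (45.974, 23.8058) (61, 30.6118) (61, 32.3751)]  |A|=495.3593
7. ⊥bis P5·P6 via (33.745,34.58): [(32.6511, 58.0805) (34.0417, 34.4682) (53.4028, 27.1707) (61, 30.6118) (61, 32.3751)]  |A|=401.6193
8. ⊥bis P5·P7 via (25.96,42.365): [(32.6511, 58.0805) (34.0417, 34.4682) (53.4028, 27.1707) (61, 30.6118) (61, 32.3751)]  |A|=401.6193
9. ⊥bis P5·P8 via (27.7,27.925): [(32.6511, 58.0805) (34.0417, 34.4682) (53.4028, 27.1707) (61, 30.6118) (61, 32.3751)]  |A|=401.6193
10. ⊥bis P5·P9 via (28.07,39.365): [(32.6511, 58.0805) (34.0417, 34.4682) (53.4028, 27.1707) (61, 30.6118) (61, 32.3751)]  |A|=401.6193
11. canonical 5-gon: [(32.6511, 58.0805) (34.0417, 34.4682) (53.4028, 27.1707) (61, 30.6118) (61, 32.3751)]
12. shoelace: 401.6193

Area of P5's cell: 401.6193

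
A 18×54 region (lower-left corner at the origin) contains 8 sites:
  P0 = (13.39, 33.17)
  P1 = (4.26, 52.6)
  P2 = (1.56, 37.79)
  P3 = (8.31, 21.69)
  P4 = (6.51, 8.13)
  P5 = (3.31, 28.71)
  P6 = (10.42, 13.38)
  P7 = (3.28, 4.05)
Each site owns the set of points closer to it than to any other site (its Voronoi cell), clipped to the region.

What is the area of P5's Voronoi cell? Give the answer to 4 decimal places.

1. box [0,18]×[0,54]: [(0, 0) (18, 0) (18, 54) (0, 54)]
2. ⊥bis P5·P0 via (8.35,30.94): [(0, 49.8117) (0, 0) (18, 0) (18, 9.1301)]  |A|=530.477
3. ⊥bis P5·P1 via (3.785,40.655): [(4.0563, 40.6442) (0, 40.8055) (0, 0) (18, 0) (18, 9.1301)]  |A|=512.2111
4. ⊥bis P5·P2 via (2.435,33.25): [(6.9435, 34.1189) (0, 32.7807) (0, 0) (18, 0) (18, 9.1301)]  |A|=471.3498
5. ⊥bis P5·P3 via (5.81,25.2): [(9.6725, 27.9511) (6.9435, 34.1189) (0, 32.7807) (0, 21.0618)]  |A|=79.9145
6. ⊥bis P5·P4 via (4.91,18.42): [(9.6725, 27.9511) (6.9435, 34.1189) (0, 32.7807) (0, 21.0618)]  |A|=79.9145
7. ⊥bis P5·P6 via (6.865,21.045): [(9.6725, 27.9511) (6.9435, 34.1189) (0, 32.7807) (0, 21.0618)]  |A|=79.9145
8. ⊥bis P5·P7 via (3.295,16.38): [(9.6725, 27.9511) (6.9435, 34.1189) (0, 32.7807) (0, 21.0618)]  |A|=79.9145
9. canonical 4-gon: [(9.6725, 27.9511) (6.9435, 34.1189) (0, 32.7807) (0, 21.0618)]
10. shoelace: 79.9145

Area of P5's cell: 79.9145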